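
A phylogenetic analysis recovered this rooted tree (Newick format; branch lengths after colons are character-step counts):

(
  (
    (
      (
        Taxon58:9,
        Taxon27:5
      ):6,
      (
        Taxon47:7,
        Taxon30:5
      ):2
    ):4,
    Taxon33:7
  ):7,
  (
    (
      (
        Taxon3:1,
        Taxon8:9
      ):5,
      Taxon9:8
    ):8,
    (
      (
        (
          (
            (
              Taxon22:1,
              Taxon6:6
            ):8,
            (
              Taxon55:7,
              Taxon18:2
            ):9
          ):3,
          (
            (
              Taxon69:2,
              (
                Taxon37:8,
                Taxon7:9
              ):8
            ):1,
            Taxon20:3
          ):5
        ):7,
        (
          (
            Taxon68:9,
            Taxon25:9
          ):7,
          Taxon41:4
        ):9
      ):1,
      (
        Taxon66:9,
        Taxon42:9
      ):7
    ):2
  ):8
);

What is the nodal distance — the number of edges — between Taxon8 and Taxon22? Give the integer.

The MRCA of Taxon8 and Taxon22 is the node subtending (((Taxon3,Taxon8),Taxon9),(((((Taxon22,Taxon6),(Taxon55,Taxon18)),((Taxon69,(Taxon37,Taxon7)),Taxon20)),((Taxon68,Taxon25),Taxon41)),(Taxon66,Taxon42))).
From Taxon8 up to that node: 3 branches. From Taxon22 up to the same node: 6 branches. Total: 3 + 6 = 9.

9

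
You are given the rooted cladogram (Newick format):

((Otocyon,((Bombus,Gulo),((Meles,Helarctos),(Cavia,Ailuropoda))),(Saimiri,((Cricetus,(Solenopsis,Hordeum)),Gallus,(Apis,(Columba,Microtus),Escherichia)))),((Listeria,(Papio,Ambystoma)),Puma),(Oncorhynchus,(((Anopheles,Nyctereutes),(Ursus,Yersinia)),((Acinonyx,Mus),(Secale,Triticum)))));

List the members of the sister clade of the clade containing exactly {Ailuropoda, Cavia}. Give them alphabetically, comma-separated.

Helarctos, Meles

The clade containing exactly {Ailuropoda, Cavia} attaches to the tree at the node subtending ((Meles,Helarctos),(Cavia,Ailuropoda)).
The other lineage descending from that same node — the sister group — is (Meles,Helarctos); its 2 tips in alphabetical order are the answer.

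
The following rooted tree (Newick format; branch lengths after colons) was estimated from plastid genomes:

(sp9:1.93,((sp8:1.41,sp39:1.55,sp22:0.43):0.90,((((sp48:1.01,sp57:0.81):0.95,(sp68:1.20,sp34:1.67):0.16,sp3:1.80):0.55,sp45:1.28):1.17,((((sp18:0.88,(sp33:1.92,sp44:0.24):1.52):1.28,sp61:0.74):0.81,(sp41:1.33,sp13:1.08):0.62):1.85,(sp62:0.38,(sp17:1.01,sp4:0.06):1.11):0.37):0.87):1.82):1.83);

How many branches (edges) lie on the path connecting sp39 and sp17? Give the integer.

The MRCA of sp39 and sp17 is the node subtending ((sp8,sp39,sp22),((((sp48,sp57),(sp68,sp34),sp3),sp45),((((sp18,(sp33,sp44)),sp61),(sp41,sp13)),(sp62,(sp17,sp4))))).
From sp39 up to that node: 2 branches. From sp17 up to the same node: 5 branches. Total: 2 + 5 = 7.

7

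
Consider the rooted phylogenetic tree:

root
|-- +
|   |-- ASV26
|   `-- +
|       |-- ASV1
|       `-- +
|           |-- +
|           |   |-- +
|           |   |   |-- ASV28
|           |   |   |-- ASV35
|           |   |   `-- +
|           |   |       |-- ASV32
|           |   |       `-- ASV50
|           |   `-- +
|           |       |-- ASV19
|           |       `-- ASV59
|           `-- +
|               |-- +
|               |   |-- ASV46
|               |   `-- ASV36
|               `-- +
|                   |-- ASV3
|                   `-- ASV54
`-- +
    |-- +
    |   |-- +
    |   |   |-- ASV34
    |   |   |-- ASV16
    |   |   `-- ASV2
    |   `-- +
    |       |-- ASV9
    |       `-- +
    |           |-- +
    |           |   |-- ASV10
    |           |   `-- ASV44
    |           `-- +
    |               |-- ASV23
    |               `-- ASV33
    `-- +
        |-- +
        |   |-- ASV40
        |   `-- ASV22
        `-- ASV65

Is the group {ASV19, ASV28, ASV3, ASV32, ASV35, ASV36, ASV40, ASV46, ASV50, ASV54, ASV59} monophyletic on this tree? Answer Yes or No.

No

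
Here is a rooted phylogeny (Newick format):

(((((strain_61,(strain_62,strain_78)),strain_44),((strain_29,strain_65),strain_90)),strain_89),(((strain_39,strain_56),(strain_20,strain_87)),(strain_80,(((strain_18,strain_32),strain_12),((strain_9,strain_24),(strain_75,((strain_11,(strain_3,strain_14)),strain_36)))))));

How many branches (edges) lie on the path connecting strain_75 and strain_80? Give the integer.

The MRCA of strain_75 and strain_80 is the node subtending (strain_80,(((strain_18,strain_32),strain_12),((strain_9,strain_24),(strain_75,((strain_11,(strain_3,strain_14)),strain_36))))).
From strain_75 up to that node: 4 branches. From strain_80 up to the same node: 1 branch. Total: 4 + 1 = 5.

5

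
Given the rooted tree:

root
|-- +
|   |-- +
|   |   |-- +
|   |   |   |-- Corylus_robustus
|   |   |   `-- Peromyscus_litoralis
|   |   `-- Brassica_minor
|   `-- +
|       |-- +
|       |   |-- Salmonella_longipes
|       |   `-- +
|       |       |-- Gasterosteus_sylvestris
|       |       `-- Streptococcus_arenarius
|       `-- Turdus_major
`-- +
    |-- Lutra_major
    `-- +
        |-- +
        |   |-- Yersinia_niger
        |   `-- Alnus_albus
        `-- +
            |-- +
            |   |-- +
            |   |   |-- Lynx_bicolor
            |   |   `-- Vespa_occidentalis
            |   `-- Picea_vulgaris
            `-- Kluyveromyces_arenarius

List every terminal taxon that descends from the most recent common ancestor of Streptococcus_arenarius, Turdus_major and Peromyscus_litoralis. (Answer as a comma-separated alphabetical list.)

Tracing Streptococcus_arenarius: it sits inside (Gasterosteus_sylvestris,Streptococcus_arenarius).
Tracing Turdus_major: it sits inside ((Salmonella_longipes,(Gasterosteus_sylvestris,Streptococcus_arenarius)),Turdus_major).
Tracing Peromyscus_litoralis: it sits inside (Corylus_robustus,Peromyscus_litoralis).
The smallest clade enclosing all 3 is (((Corylus_robustus,Peromyscus_litoralis),Brassica_minor),((Salmonella_longipes,(Gasterosteus_sylvestris,Streptococcus_arenarius)),Turdus_major)); the answer is its 7 terminal taxa in alphabetical order.

Brassica_minor, Corylus_robustus, Gasterosteus_sylvestris, Peromyscus_litoralis, Salmonella_longipes, Streptococcus_arenarius, Turdus_major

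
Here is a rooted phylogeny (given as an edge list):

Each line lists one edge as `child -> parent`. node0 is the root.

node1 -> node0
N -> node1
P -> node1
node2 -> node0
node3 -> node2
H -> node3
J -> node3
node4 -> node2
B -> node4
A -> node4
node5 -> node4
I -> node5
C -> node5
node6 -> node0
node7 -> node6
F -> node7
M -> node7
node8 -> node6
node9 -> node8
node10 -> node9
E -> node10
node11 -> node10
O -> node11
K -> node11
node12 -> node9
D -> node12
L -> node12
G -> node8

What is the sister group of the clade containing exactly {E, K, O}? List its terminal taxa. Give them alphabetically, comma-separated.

The clade containing exactly {E, K, O} attaches to the tree at the node subtending ((E,(O,K)),(D,L)).
The other lineage descending from that same node — the sister group — is (D,L); its 2 tips in alphabetical order are the answer.

D, L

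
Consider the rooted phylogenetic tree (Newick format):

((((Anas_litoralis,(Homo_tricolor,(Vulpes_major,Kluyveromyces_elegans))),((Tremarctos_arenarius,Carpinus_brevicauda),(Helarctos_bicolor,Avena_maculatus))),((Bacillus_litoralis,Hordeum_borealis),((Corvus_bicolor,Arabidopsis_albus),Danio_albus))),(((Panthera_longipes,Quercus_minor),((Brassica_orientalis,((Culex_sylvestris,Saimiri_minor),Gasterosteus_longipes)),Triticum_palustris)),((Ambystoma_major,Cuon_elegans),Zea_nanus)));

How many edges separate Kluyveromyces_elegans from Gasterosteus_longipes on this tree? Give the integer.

12

The MRCA of Kluyveromyces_elegans and Gasterosteus_longipes is the root of the tree.
From Kluyveromyces_elegans up to that node: 6 branches. From Gasterosteus_longipes up to the same node: 6 branches. Total: 6 + 6 = 12.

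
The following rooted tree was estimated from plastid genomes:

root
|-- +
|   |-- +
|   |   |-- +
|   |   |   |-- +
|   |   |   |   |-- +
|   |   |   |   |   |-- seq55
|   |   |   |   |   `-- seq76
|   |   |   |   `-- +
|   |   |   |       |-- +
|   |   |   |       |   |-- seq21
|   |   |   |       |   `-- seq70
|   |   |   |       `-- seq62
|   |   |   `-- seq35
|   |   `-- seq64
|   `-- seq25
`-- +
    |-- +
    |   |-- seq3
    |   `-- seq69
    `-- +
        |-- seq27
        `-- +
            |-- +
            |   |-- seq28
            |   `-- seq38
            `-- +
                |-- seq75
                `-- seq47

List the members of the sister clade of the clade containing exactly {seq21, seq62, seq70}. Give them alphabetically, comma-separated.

The clade containing exactly {seq21, seq62, seq70} attaches to the tree at the node subtending ((seq55,seq76),((seq21,seq70),seq62)).
The other lineage descending from that same node — the sister group — is (seq55,seq76); its 2 tips in alphabetical order are the answer.

seq55, seq76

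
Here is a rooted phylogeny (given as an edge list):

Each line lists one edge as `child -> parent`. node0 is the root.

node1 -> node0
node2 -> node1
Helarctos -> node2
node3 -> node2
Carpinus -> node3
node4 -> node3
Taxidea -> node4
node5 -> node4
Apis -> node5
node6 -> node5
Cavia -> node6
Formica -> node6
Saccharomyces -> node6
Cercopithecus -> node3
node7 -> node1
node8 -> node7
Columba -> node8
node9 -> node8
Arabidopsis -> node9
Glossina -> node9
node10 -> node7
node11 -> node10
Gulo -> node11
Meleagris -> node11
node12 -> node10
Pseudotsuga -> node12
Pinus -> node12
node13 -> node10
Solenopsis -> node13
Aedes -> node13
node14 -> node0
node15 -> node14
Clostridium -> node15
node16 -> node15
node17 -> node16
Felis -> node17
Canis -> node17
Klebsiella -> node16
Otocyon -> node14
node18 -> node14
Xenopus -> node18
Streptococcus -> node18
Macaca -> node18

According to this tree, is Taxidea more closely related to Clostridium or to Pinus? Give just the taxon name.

The MRCA of Taxidea and Pinus subtends ((Helarctos,(Carpinus,(Taxidea,(Apis,(Cavia,Formica,Saccharomyces))),Cercopithecus)),((Columba,(Arabidopsis,Glossina)),((Gulo,Meleagris),(Pseudotsuga,Pinus),(Solenopsis,Aedes)))) (17 taxa).
The MRCA of Taxidea and Clostridium is the root, subtending the entire tree (25 taxa).
The first is nested inside the second, so Taxidea shares a more recent common ancestor with Pinus.

Pinus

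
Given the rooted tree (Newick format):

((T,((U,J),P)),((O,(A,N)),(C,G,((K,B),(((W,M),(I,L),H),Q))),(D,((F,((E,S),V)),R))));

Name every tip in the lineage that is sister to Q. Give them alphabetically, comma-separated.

Q attaches to the tree at the node subtending (((W,M),(I,L),H),Q).
The other lineage descending from that same node — the sister group — is ((W,M),(I,L),H); its 5 tips in alphabetical order are the answer.

H, I, L, M, W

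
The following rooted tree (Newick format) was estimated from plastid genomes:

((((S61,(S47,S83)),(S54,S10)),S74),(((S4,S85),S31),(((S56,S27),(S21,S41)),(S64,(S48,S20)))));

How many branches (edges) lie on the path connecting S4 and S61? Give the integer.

8

The MRCA of S4 and S61 is the root of the tree.
From S4 up to that node: 4 branches. From S61 up to the same node: 4 branches. Total: 4 + 4 = 8.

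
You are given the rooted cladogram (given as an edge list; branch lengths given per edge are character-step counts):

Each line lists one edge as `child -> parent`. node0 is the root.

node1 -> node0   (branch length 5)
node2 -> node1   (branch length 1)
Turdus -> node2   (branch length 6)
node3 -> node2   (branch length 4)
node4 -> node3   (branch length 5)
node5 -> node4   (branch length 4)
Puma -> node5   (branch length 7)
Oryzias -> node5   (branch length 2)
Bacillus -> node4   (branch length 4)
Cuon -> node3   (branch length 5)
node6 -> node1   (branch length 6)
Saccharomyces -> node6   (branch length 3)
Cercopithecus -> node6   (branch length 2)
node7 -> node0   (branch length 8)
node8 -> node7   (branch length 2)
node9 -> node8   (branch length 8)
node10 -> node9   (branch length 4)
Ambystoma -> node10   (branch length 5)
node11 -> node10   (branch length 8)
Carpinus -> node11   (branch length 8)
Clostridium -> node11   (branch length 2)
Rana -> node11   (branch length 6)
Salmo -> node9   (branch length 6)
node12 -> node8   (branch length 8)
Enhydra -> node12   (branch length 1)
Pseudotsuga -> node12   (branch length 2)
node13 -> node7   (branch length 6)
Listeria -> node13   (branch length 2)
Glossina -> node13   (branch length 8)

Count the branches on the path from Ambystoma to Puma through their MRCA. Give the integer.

11

The MRCA of Ambystoma and Puma is the root of the tree.
From Ambystoma up to that node: 5 branches. From Puma up to the same node: 6 branches. Total: 5 + 6 = 11.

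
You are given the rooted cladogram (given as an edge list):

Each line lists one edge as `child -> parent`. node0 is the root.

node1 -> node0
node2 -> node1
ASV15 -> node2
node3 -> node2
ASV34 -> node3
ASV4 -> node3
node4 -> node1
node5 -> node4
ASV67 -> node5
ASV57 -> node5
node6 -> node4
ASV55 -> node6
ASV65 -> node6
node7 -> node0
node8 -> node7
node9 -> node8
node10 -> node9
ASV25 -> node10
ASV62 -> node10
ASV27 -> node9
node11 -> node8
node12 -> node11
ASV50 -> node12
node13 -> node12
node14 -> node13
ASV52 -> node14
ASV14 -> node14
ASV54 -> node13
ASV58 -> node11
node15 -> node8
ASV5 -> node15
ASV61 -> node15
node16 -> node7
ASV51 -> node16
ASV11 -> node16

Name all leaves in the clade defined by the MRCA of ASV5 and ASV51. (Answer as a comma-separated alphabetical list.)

ASV11, ASV14, ASV25, ASV27, ASV5, ASV50, ASV51, ASV52, ASV54, ASV58, ASV61, ASV62

Tracing ASV5: it sits inside (ASV5,ASV61).
Tracing ASV51: it sits inside (ASV51,ASV11).
The smallest clade enclosing both is ((((ASV25,ASV62),ASV27),((ASV50,((ASV52,ASV14),ASV54)),ASV58),(ASV5,ASV61)),(ASV51,ASV11)); the answer is its 12 terminal taxa in alphabetical order.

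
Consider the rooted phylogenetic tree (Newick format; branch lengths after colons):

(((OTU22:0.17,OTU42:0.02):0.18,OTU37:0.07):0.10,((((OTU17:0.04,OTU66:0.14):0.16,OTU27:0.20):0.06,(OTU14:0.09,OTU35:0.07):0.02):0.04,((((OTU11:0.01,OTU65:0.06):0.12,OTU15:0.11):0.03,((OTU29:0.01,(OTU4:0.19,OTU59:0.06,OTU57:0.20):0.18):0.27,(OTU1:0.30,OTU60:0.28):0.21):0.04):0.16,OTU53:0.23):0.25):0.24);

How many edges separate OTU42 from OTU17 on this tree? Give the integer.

The MRCA of OTU42 and OTU17 is the root of the tree.
From OTU42 up to that node: 3 branches. From OTU17 up to the same node: 5 branches. Total: 3 + 5 = 8.

8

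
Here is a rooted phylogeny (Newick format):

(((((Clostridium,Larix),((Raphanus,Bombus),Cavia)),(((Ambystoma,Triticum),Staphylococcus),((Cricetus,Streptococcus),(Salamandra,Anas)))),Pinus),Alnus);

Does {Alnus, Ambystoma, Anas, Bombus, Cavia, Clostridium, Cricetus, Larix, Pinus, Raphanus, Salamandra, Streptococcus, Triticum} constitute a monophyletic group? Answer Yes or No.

No

The MRCA of the listed taxa is the root, so the smallest clade containing them is the whole tree.
That clade also contains Staphylococcus, which is not in the proposed group, so the group is not monophyletic.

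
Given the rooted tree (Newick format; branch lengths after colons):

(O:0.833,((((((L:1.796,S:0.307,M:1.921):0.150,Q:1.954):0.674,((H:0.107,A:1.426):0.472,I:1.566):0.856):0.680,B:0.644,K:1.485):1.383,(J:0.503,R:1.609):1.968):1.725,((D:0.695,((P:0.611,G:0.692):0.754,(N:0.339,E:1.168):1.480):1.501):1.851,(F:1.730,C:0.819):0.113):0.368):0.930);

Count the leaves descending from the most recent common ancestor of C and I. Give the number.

The MRCA of C and I is the node subtending ((((((L,S,M),Q),((H,A),I)),B,K),(J,R)),((D,((P,G),(N,E))),(F,C))).
That clade contains 18 terminal taxa: A, B, C, D, E, F, G, H, I, J, K, L, M, N, P, Q, R, S.

18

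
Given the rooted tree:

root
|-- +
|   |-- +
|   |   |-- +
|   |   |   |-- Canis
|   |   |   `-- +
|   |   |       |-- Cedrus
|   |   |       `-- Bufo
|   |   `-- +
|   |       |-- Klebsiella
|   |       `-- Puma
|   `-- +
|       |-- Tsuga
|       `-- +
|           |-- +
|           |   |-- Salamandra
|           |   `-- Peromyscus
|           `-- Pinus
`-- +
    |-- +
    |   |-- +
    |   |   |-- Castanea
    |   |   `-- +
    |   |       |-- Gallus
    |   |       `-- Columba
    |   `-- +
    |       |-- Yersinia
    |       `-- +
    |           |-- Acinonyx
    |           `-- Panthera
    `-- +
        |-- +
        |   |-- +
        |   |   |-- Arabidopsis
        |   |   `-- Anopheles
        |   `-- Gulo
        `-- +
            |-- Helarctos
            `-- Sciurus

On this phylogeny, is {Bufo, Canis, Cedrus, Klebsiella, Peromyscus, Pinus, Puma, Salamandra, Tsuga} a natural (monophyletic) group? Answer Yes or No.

The most recent common ancestor of these taxa subtends (((Canis,(Cedrus,Bufo)),(Klebsiella,Puma)),(Tsuga,((Salamandra,Peromyscus),Pinus))).
That clade has exactly 9 tips — every listed taxon and nothing else — so the group is monophyletic.

Yes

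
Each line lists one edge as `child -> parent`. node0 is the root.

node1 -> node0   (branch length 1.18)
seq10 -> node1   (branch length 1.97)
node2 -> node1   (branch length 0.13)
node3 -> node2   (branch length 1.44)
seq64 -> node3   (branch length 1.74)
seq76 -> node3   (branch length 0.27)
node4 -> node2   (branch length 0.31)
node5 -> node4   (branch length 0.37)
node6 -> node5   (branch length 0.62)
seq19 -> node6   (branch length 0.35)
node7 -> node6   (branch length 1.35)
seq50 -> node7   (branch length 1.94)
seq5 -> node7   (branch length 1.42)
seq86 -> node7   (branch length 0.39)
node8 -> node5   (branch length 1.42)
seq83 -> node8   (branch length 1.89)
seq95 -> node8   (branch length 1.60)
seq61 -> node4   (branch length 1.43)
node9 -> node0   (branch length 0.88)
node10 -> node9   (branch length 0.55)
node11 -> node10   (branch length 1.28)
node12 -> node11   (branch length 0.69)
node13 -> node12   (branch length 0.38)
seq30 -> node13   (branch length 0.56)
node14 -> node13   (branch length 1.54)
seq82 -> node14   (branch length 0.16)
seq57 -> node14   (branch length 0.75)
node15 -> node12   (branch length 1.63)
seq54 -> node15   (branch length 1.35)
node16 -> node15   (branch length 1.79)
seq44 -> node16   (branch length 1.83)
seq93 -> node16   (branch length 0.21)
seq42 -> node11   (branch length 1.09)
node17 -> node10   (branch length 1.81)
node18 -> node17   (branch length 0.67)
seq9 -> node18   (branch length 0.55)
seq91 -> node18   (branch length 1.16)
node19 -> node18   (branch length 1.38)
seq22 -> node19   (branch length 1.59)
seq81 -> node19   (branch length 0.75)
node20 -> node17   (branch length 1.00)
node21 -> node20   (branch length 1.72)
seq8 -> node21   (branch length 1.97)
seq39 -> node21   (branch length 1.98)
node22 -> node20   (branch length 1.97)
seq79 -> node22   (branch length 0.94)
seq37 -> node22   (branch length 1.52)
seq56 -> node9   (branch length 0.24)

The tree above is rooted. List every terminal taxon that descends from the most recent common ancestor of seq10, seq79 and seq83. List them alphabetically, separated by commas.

seq10, seq19, seq22, seq30, seq37, seq39, seq42, seq44, seq5, seq50, seq54, seq56, seq57, seq61, seq64, seq76, seq79, seq8, seq81, seq82, seq83, seq86, seq9, seq91, seq93, seq95

Tracing seq10: it sits inside (seq10,((seq64,seq76),(((seq19,(seq50,seq5,seq86)),(seq83,seq95)),seq61))).
Tracing seq79: it sits inside (seq79,seq37).
Tracing seq83: it sits inside (seq83,seq95).
The smallest clade enclosing all 3 is the whole tree (their MRCA is the root), so the answer is all 26 tips in alphabetical order.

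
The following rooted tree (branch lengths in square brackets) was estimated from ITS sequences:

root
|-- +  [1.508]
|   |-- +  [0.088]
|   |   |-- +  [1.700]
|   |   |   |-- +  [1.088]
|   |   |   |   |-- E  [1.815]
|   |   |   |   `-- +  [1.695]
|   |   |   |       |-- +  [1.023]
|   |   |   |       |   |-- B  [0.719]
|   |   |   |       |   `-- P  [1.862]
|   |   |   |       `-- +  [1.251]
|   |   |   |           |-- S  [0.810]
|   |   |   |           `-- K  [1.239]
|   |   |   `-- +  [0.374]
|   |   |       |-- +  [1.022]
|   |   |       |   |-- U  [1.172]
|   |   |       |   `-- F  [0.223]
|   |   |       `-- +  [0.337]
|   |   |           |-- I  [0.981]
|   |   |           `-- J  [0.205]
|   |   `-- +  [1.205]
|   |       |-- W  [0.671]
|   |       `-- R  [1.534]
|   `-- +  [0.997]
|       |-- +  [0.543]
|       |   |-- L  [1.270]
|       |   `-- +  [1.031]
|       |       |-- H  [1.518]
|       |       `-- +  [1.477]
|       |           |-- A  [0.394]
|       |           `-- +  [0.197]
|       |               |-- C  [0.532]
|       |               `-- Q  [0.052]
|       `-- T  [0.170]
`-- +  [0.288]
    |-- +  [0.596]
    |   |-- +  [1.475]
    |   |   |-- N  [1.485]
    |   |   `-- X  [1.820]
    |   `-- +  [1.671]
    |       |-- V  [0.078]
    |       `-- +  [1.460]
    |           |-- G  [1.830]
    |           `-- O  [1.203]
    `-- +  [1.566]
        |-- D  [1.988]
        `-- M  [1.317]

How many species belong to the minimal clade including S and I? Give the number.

9

The MRCA of S and I is the node subtending ((E,((B,P),(S,K))),((U,F),(I,J))).
That clade contains 9 terminal taxa: B, E, F, I, J, K, P, S, U.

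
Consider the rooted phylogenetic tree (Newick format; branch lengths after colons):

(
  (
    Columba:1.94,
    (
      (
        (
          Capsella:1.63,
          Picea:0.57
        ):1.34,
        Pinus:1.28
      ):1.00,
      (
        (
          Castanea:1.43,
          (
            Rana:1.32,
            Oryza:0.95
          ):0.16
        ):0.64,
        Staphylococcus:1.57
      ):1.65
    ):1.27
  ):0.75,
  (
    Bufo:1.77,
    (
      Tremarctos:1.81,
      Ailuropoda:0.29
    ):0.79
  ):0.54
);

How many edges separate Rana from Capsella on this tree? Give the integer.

7

The MRCA of Rana and Capsella is the node subtending (((Capsella,Picea),Pinus),((Castanea,(Rana,Oryza)),Staphylococcus)).
From Rana up to that node: 4 branches. From Capsella up to the same node: 3 branches. Total: 4 + 3 = 7.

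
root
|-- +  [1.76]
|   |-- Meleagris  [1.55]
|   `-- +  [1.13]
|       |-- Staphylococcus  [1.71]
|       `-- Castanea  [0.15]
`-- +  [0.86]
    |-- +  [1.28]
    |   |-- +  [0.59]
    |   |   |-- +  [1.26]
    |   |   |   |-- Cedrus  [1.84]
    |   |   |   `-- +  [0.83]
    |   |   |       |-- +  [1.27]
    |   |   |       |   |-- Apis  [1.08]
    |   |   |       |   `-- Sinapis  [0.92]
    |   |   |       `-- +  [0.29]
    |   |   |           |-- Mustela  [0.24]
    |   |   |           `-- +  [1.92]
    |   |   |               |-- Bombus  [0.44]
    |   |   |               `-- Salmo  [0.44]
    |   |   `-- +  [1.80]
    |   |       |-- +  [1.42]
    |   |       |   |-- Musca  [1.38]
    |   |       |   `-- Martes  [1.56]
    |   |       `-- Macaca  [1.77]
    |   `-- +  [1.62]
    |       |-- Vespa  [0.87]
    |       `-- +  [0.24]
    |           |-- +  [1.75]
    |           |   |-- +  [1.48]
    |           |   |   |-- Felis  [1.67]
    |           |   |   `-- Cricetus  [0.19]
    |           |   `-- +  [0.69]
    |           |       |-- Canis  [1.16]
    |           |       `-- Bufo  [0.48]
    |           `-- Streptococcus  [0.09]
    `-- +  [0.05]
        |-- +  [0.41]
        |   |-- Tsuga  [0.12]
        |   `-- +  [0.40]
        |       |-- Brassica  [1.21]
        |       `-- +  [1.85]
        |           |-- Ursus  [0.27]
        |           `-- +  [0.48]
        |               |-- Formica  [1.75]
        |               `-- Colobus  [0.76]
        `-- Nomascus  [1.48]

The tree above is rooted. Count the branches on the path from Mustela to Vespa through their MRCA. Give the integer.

7

The MRCA of Mustela and Vespa is the node subtending (((Cedrus,((Apis,Sinapis),(Mustela,(Bombus,Salmo)))),((Musca,Martes),Macaca)),(Vespa,(((Felis,Cricetus),(Canis,Bufo)),Streptococcus))).
From Mustela up to that node: 5 branches. From Vespa up to the same node: 2 branches. Total: 5 + 2 = 7.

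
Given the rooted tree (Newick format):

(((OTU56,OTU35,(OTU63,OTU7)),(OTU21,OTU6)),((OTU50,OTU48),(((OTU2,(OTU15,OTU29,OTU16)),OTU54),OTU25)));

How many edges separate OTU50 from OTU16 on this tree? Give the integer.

7

The MRCA of OTU50 and OTU16 is the node subtending ((OTU50,OTU48),(((OTU2,(OTU15,OTU29,OTU16)),OTU54),OTU25)).
From OTU50 up to that node: 2 branches. From OTU16 up to the same node: 5 branches. Total: 2 + 5 = 7.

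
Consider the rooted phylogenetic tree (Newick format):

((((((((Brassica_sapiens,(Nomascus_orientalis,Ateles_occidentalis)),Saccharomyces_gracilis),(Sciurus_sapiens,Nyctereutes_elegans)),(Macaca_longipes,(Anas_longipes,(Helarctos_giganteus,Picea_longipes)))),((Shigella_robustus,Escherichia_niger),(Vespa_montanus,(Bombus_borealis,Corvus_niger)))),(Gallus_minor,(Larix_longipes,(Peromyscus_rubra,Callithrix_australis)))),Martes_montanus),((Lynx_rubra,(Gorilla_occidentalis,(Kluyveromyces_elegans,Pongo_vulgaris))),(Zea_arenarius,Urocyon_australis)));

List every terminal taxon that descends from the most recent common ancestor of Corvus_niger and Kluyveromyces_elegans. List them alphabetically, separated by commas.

Tracing Corvus_niger: it sits inside (Bombus_borealis,Corvus_niger).
Tracing Kluyveromyces_elegans: it sits inside (Kluyveromyces_elegans,Pongo_vulgaris).
The smallest clade enclosing both is the whole tree (their MRCA is the root), so the answer is all 26 tips in alphabetical order.

Anas_longipes, Ateles_occidentalis, Bombus_borealis, Brassica_sapiens, Callithrix_australis, Corvus_niger, Escherichia_niger, Gallus_minor, Gorilla_occidentalis, Helarctos_giganteus, Kluyveromyces_elegans, Larix_longipes, Lynx_rubra, Macaca_longipes, Martes_montanus, Nomascus_orientalis, Nyctereutes_elegans, Peromyscus_rubra, Picea_longipes, Pongo_vulgaris, Saccharomyces_gracilis, Sciurus_sapiens, Shigella_robustus, Urocyon_australis, Vespa_montanus, Zea_arenarius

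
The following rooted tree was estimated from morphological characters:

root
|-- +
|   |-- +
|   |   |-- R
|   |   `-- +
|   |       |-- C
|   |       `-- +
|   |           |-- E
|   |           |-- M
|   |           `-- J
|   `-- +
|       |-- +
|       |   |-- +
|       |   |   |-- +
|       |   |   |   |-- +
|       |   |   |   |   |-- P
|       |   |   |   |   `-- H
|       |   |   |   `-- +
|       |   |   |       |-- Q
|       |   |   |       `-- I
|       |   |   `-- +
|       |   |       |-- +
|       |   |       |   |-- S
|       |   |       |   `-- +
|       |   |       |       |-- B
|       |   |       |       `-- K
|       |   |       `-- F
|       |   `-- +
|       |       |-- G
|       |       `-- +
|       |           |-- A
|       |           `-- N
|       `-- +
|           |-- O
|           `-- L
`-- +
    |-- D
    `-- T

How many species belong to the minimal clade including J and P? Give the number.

The MRCA of J and P is the node subtending ((R,(C,(E,M,J))),(((((P,H),(Q,I)),((S,(B,K)),F)),(G,(A,N))),(O,L))).
That clade contains 18 terminal taxa: A, B, C, E, F, G, H, I, J, K, L, M, N, O, P, Q, R, S.

18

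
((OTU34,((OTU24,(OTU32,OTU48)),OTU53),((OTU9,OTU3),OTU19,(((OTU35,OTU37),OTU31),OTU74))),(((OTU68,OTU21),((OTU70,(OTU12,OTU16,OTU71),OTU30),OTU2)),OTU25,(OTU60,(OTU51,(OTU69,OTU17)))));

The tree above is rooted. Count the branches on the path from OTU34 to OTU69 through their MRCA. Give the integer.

7

The MRCA of OTU34 and OTU69 is the root of the tree.
From OTU34 up to that node: 2 branches. From OTU69 up to the same node: 5 branches. Total: 2 + 5 = 7.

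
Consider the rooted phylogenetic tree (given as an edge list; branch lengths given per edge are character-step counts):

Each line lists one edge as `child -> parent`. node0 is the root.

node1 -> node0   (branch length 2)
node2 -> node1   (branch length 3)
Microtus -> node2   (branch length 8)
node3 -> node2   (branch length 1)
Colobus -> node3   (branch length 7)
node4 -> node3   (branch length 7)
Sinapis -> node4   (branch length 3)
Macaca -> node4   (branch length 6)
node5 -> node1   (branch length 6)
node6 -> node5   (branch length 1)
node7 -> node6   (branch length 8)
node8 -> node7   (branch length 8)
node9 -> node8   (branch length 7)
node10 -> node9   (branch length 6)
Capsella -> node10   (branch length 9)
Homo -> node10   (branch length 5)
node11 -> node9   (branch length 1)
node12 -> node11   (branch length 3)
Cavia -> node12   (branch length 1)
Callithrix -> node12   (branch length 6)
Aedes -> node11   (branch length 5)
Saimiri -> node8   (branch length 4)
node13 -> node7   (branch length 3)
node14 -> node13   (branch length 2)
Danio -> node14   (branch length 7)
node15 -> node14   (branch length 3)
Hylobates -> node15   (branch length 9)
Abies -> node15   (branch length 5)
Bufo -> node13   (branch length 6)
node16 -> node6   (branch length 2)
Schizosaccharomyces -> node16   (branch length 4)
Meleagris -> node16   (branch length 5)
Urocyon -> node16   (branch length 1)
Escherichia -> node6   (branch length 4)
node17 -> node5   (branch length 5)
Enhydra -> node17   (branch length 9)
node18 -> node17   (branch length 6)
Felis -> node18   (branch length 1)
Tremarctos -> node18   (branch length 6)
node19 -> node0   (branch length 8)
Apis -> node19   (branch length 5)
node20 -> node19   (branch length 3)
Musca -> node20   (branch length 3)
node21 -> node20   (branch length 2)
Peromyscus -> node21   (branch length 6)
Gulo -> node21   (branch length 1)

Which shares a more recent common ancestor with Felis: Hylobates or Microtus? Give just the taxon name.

The MRCA of Felis and Hylobates subtends ((((((Capsella,Homo),((Cavia,Callithrix),Aedes)),Saimiri),((Danio,(Hylobates,Abies)),Bufo)),(Schizosaccharomyces,Meleagris,Urocyon),Escherichia),(Enhydra,(Felis,Tremarctos))) (17 taxa).
The MRCA of Felis and Microtus subtends ((Microtus,(Colobus,(Sinapis,Macaca))),((((((Capsella,Homo),((Cavia,Callithrix),Aedes)),Saimiri),((Danio,(Hylobates,Abies)),Bufo)),(Schizosaccharomyces,Meleagris,Urocyon),Escherichia),(Enhydra,(Felis,Tremarctos)))) (21 taxa).
The first is nested inside the second, so Felis shares a more recent common ancestor with Hylobates.

Hylobates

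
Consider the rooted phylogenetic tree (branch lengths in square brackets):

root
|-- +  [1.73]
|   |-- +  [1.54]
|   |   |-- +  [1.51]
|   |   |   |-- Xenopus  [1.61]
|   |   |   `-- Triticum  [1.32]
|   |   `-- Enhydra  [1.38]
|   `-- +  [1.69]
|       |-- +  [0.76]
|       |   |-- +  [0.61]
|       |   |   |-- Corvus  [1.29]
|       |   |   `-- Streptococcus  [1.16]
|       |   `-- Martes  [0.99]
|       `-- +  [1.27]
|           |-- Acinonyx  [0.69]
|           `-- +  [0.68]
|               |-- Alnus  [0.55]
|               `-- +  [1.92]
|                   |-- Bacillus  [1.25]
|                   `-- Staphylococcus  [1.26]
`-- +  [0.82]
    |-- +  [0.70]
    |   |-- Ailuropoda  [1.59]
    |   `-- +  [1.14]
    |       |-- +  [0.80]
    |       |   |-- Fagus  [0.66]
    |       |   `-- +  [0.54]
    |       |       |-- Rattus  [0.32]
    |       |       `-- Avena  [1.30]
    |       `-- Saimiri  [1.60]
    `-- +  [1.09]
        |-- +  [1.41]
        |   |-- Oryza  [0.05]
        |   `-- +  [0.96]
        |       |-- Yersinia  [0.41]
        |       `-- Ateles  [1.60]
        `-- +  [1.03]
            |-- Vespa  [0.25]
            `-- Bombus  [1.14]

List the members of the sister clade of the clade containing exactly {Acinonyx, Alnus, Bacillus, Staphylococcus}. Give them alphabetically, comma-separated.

Corvus, Martes, Streptococcus

The clade containing exactly {Acinonyx, Alnus, Bacillus, Staphylococcus} attaches to the tree at the node subtending (((Corvus,Streptococcus),Martes),(Acinonyx,(Alnus,(Bacillus,Staphylococcus)))).
The other lineage descending from that same node — the sister group — is ((Corvus,Streptococcus),Martes); its 3 tips in alphabetical order are the answer.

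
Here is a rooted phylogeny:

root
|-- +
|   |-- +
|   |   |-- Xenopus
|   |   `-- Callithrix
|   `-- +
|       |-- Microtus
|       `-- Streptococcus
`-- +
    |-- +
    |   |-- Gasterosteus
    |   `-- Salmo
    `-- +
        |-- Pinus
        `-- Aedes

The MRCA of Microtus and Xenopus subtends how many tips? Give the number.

The MRCA of Microtus and Xenopus is the node subtending ((Xenopus,Callithrix),(Microtus,Streptococcus)).
That clade contains 4 terminal taxa: Callithrix, Microtus, Streptococcus, Xenopus.

4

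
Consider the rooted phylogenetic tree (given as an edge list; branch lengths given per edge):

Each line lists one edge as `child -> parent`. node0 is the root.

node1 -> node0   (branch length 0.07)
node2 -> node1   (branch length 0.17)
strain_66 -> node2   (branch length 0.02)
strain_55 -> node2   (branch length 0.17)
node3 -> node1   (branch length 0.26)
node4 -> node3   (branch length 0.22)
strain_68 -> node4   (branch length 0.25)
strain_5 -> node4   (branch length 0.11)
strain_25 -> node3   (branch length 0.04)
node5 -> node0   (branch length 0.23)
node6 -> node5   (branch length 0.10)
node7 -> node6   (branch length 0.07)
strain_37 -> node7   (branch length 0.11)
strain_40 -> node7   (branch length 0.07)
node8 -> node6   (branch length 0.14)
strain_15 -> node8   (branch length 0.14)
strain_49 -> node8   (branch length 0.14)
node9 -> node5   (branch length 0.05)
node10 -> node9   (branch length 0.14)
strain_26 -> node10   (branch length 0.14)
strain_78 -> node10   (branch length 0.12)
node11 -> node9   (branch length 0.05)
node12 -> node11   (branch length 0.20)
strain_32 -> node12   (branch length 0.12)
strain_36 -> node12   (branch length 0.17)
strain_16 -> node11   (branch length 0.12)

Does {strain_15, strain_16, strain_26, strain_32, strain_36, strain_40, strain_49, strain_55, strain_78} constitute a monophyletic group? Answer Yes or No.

The MRCA of the listed taxa is the root, so the smallest clade containing them is the whole tree.
That clade also contains strain_25, strain_37, strain_5, strain_66, strain_68, which are not in the proposed group, so the group is not monophyletic.

No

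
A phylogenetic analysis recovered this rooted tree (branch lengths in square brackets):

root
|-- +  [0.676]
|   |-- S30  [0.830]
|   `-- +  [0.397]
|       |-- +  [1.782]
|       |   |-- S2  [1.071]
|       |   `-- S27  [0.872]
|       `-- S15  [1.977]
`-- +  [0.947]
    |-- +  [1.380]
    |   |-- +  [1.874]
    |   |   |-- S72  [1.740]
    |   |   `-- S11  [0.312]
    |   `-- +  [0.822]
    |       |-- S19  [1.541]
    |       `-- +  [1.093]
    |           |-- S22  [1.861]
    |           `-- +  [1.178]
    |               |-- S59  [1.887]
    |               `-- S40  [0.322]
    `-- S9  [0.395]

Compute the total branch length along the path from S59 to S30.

8.813

The path runs S59 → … → MRCA → … → S30; the MRCA is the root of the tree.
Branch lengths along that path: 1.887 + 1.178 + 1.093 + 0.822 + 1.380 + 0.947 + 0.676 + 0.830 = 8.813.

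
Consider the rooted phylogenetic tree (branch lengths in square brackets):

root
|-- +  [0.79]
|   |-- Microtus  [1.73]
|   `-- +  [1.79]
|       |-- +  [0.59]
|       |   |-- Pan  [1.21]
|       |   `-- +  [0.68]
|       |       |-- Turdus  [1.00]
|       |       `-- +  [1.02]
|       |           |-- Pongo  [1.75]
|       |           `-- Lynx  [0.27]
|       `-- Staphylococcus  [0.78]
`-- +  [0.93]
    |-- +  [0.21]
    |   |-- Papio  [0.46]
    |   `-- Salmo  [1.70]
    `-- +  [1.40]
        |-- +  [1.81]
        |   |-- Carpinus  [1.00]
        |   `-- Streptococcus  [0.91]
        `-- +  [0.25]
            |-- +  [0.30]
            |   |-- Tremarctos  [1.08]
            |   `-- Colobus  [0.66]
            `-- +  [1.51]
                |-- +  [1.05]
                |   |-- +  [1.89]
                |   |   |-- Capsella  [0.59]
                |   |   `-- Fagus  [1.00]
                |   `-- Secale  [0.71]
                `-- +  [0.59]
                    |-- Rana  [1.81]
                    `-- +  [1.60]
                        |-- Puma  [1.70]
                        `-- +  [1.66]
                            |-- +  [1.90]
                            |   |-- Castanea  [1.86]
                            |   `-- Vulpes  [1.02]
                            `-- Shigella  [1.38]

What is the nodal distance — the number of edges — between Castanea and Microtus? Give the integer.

11

The MRCA of Castanea and Microtus is the root of the tree.
From Castanea up to that node: 9 branches. From Microtus up to the same node: 2 branches. Total: 9 + 2 = 11.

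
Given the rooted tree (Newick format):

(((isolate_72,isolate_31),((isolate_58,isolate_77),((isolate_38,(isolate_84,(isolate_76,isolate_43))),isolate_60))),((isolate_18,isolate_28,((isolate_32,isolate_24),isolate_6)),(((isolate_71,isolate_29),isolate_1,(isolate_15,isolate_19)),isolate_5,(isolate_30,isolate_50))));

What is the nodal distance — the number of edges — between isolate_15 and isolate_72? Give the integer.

The MRCA of isolate_15 and isolate_72 is the root of the tree.
From isolate_15 up to that node: 5 branches. From isolate_72 up to the same node: 3 branches. Total: 5 + 3 = 8.

8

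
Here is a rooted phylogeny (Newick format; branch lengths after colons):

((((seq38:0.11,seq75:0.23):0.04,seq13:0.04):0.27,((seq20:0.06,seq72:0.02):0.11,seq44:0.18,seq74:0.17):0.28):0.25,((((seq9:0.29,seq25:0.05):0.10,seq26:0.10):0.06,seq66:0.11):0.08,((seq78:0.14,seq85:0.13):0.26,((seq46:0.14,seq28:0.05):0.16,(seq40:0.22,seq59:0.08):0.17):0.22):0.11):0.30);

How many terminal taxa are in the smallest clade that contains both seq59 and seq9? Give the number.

The MRCA of seq59 and seq9 is the node subtending ((((seq9,seq25),seq26),seq66),((seq78,seq85),((seq46,seq28),(seq40,seq59)))).
That clade contains 10 terminal taxa: seq25, seq26, seq28, seq40, seq46, seq59, seq66, seq78, seq85, seq9.

10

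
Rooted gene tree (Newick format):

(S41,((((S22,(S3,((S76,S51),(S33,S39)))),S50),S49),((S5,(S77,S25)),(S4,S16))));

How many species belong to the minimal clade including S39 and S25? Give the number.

13

The MRCA of S39 and S25 is the node subtending ((((S22,(S3,((S76,S51),(S33,S39)))),S50),S49),((S5,(S77,S25)),(S4,S16))).
That clade contains 13 terminal taxa: S16, S22, S25, S3, S33, S39, S4, S49, S5, S50, S51, S76, S77.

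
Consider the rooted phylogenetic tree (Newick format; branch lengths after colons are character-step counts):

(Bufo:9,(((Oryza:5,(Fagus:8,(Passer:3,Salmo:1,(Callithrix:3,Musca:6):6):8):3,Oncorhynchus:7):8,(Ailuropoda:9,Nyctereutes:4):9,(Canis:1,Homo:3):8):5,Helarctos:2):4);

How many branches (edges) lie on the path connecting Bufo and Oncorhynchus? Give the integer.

5

The MRCA of Bufo and Oncorhynchus is the root of the tree.
From Bufo up to that node: 1 branch. From Oncorhynchus up to the same node: 4 branches. Total: 1 + 4 = 5.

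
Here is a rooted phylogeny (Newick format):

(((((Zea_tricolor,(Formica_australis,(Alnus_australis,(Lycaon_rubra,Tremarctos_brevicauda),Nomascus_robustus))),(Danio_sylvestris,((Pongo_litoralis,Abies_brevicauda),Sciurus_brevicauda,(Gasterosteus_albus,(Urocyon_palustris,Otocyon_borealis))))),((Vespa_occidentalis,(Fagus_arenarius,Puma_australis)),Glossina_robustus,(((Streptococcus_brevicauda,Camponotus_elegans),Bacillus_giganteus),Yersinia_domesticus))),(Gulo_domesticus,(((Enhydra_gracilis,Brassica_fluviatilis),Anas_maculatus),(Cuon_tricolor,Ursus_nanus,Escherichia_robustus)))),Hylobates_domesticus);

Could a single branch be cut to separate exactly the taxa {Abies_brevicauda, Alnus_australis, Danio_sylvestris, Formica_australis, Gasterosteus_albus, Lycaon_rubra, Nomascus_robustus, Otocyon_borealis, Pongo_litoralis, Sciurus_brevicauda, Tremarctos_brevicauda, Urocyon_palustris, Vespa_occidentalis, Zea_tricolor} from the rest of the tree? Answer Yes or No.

The MRCA of the listed taxa subtends (((Zea_tricolor,(Formica_australis,(Alnus_australis,(Lycaon_rubra,Tremarctos_brevicauda),Nomascus_robustus))),(Danio_sylvestris,((Pongo_litoralis,Abies_brevicauda),Sciurus_brevicauda,(Gasterosteus_albus,(Urocyon_palustris,Otocyon_borealis))))),((Vespa_occidentalis,(Fagus_arenarius,Puma_australis)),Glossina_robustus,(((Streptococcus_brevicauda,Camponotus_elegans),Bacillus_giganteus),Yersinia_domesticus))).
That clade also contains Bacillus_giganteus, Camponotus_elegans, Fagus_arenarius, Glossina_robustus, Puma_australis, Streptococcus_brevicauda, Yersinia_domesticus, which are not in the proposed group, so the group is not monophyletic.

No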